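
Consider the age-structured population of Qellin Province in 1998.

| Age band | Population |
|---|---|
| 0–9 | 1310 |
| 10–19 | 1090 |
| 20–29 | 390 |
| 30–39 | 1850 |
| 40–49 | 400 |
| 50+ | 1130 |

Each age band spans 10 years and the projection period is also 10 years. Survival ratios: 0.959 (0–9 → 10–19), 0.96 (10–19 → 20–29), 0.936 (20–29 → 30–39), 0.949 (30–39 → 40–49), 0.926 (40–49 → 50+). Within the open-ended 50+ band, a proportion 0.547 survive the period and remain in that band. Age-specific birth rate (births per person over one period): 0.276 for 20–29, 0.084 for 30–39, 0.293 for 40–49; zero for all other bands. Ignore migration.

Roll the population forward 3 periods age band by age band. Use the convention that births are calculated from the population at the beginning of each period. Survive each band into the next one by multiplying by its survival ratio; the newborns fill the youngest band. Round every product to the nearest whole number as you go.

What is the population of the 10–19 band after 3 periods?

801

Period 1.
Births: 390 × 0.276 = 108 ; 1850 × 0.084 = 155 ; 400 × 0.293 = 117 → 380
10–19: 1310 × 0.959 = 1256
20–29: 1090 × 0.96 = 1046
30–39: 390 × 0.936 = 365
40–49: 1850 × 0.949 = 1756
50+: 400 × 0.926 + 1130 × 0.547 = 370 + 618 = 988
End of period: [380, 1256, 1046, 365, 1756, 988]
Period 2.
Births: 1046 × 0.276 = 289 ; 365 × 0.084 = 31 ; 1756 × 0.293 = 515 → 835
10–19: 380 × 0.959 = 364
20–29: 1256 × 0.96 = 1206
30–39: 1046 × 0.936 = 979
40–49: 365 × 0.949 = 346
50+: 1756 × 0.926 + 988 × 0.547 = 1626 + 540 = 2166
End of period: [835, 364, 1206, 979, 346, 2166]
Period 3.
Births: 1206 × 0.276 = 333 ; 979 × 0.084 = 82 ; 346 × 0.293 = 101 → 516
10–19: 835 × 0.959 = 801
20–29: 364 × 0.96 = 349
30–39: 1206 × 0.936 = 1129
40–49: 979 × 0.949 = 929
50+: 346 × 0.926 + 2166 × 0.547 = 320 + 1185 = 1505
End of period: [516, 801, 349, 1129, 929, 1505]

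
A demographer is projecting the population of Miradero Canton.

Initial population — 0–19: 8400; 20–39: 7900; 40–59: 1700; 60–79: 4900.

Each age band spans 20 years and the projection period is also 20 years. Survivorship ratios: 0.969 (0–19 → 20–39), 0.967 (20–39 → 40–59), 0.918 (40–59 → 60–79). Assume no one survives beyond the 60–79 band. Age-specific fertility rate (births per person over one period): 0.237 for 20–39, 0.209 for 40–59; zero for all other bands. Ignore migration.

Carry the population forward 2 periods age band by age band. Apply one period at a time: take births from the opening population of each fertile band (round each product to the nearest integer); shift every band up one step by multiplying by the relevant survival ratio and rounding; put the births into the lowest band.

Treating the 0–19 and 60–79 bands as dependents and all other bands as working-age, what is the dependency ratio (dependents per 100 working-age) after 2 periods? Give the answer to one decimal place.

105.1

Period 1.
Births: 7900 × 0.237 = 1872  |  1700 × 0.209 = 355 ⇒ total 2227
20–39: 8400 × 0.969 = 8140
40–59: 7900 × 0.967 = 7639
60–79: 1700 × 0.918 = 1561
Population now: 0–19=2227, 20–39=8140, 40–59=7639, 60–79=1561
Period 2.
Births: 8140 × 0.237 = 1929  |  7639 × 0.209 = 1597 ⇒ total 3526
20–39: 2227 × 0.969 = 2158
40–59: 8140 × 0.967 = 7871
60–79: 7639 × 0.918 = 7013
Population now: 0–19=3526, 20–39=2158, 40–59=7871, 60–79=7013
Dependents (band 0–19 + band 60–79) = 3526 + 7013 = 10539; working-age = 10029; ratio = 10539/10029 × 100 = 105.1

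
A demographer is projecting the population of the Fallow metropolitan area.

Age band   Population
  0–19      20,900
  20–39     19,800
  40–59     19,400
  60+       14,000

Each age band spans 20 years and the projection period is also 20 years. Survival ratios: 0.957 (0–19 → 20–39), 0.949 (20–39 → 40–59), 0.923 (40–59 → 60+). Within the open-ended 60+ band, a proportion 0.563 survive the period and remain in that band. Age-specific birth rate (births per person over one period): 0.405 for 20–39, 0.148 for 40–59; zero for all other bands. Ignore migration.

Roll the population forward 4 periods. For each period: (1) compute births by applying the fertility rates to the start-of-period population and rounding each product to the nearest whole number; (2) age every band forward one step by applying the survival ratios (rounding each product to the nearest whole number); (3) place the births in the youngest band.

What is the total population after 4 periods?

Numbering the groups 1..4 from youngest to oldest:
Period 1:
Births: 19800 × 0.405 = 8019  |  19400 × 0.148 = 2871 → 10890
Group 2: 20900 × 0.957 = 20001
Group 3: 19800 × 0.949 = 18790
Group 4: 19400 × 0.923 + 14000 × 0.563 = 17906 + 7882 = 25788
Giving 10890 / 20001 / 18790 / 25788.
Period 2:
Births: 20001 × 0.405 = 8100  |  18790 × 0.148 = 2781 → 10881
Group 2: 10890 × 0.957 = 10422
Group 3: 20001 × 0.949 = 18981
Group 4: 18790 × 0.923 + 25788 × 0.563 = 17343 + 14519 = 31862
Giving 10881 / 10422 / 18981 / 31862.
Period 3:
Births: 10422 × 0.405 = 4221  |  18981 × 0.148 = 2809 → 7030
Group 2: 10881 × 0.957 = 10413
Group 3: 10422 × 0.949 = 9890
Group 4: 18981 × 0.923 + 31862 × 0.563 = 17519 + 17938 = 35457
Giving 7030 / 10413 / 9890 / 35457.
Period 4:
Births: 10413 × 0.405 = 4217  |  9890 × 0.148 = 1464 → 5681
Group 2: 7030 × 0.957 = 6728
Group 3: 10413 × 0.949 = 9882
Group 4: 9890 × 0.923 + 35457 × 0.563 = 9128 + 19962 = 29090
Giving 5681 / 6728 / 9882 / 29090.
Total after period 4: 5681 + 6728 + 9882 + 29090 = 51381

51381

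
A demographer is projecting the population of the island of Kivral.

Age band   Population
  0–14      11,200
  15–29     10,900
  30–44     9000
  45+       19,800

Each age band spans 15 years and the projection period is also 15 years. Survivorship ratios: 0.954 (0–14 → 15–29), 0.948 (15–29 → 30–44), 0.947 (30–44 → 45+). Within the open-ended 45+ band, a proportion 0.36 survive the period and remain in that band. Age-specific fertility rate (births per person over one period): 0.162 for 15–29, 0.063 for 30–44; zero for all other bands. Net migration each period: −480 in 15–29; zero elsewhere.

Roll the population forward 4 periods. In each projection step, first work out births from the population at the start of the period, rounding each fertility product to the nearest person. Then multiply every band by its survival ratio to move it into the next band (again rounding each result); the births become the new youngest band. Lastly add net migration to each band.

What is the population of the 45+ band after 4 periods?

6863

[period 1]
Births: 10900 * 0.162 = 1766  |  9000 * 0.063 = 567 → 2333
15–29: 11200 * 0.954 = 10685
30–44: 10900 * 0.948 = 10333
45+: 9000 * 0.947 + 19800 * 0.36 = 8523 + 7128 = 15651
Net migration: 15–29 − 480 → 10205
End of period: [2333, 10205, 10333, 15651]
[period 2]
Births: 10205 * 0.162 = 1653  |  10333 * 0.063 = 651 → 2304
15–29: 2333 * 0.954 = 2226
30–44: 10205 * 0.948 = 9674
45+: 10333 * 0.947 + 15651 * 0.36 = 9785 + 5634 = 15419
Net migration: 15–29 − 480 → 1746
End of period: [2304, 1746, 9674, 15419]
[period 3]
Births: 1746 * 0.162 = 283  |  9674 * 0.063 = 609 → 892
15–29: 2304 * 0.954 = 2198
30–44: 1746 * 0.948 = 1655
45+: 9674 * 0.947 + 15419 * 0.36 = 9161 + 5551 = 14712
Net migration: 15–29 − 480 → 1718
End of period: [892, 1718, 1655, 14712]
[period 4]
Births: 1718 * 0.162 = 278  |  1655 * 0.063 = 104 → 382
15–29: 892 * 0.954 = 851
30–44: 1718 * 0.948 = 1629
45+: 1655 * 0.947 + 14712 * 0.36 = 1567 + 5296 = 6863
Net migration: 15–29 − 480 → 371
End of period: [382, 371, 1629, 6863]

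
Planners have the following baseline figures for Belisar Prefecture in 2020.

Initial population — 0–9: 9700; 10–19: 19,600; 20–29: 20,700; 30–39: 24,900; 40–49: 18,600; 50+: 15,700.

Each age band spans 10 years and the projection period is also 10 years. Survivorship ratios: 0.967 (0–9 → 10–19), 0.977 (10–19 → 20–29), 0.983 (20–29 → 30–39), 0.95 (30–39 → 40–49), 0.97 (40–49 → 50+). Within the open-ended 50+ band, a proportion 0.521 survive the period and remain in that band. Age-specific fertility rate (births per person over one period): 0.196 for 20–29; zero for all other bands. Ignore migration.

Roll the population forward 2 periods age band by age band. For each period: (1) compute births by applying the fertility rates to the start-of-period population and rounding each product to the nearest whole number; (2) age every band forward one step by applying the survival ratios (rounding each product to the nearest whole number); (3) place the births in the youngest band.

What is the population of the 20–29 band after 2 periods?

— Period 1 —
Births: 20700 × 0.196 = 4057
10–19: 9700 × 0.967 = 9380
20–29: 19600 × 0.977 = 19149
30–39: 20700 × 0.983 = 20348
40–49: 24900 × 0.95 = 23655
50+: 18600 × 0.97 + 15700 × 0.521 = 18042 + 8180 = 26222
Giving 4057 / 9380 / 19149 / 20348 / 23655 / 26222.
— Period 2 —
Births: 19149 × 0.196 = 3753
10–19: 4057 × 0.967 = 3923
20–29: 9380 × 0.977 = 9164
30–39: 19149 × 0.983 = 18823
40–49: 20348 × 0.95 = 19331
50+: 23655 × 0.97 + 26222 × 0.521 = 22945 + 13662 = 36607
Giving 3753 / 3923 / 9164 / 18823 / 19331 / 36607.

9164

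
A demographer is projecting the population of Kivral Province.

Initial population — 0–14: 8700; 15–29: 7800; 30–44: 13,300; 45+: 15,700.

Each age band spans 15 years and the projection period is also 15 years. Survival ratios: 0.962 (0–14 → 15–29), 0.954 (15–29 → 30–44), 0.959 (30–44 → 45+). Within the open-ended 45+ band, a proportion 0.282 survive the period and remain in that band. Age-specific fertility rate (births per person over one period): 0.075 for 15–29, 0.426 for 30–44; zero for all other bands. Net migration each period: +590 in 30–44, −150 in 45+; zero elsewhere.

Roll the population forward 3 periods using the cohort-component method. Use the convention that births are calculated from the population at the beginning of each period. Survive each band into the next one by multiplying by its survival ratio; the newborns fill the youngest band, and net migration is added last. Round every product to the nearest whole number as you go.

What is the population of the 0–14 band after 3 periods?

4104

Call the groups 1 to 4, youngest first.
[period 1]
Births: 7800 × 0.075 = 585 ; 13300 × 0.426 = 5666 → total 6251
Group 2: 8700 × 0.962 = 8369
Group 3: 7800 × 0.954 = 7441
Group 4: 13300 × 0.959 + 15700 × 0.282 = 12755 + 4427 = 17182
Net migration: Group 3 + 590 → 8031; Group 4 − 150 → 17032
End of period: [6251, 8369, 8031, 17032]
[period 2]
Births: 8369 × 0.075 = 628 ; 8031 × 0.426 = 3421 → total 4049
Group 2: 6251 × 0.962 = 6013
Group 3: 8369 × 0.954 = 7984
Group 4: 8031 × 0.959 + 17032 × 0.282 = 7702 + 4803 = 12505
Net migration: Group 3 + 590 → 8574; Group 4 − 150 → 12355
End of period: [4049, 6013, 8574, 12355]
[period 3]
Births: 6013 × 0.075 = 451 ; 8574 × 0.426 = 3653 → total 4104
Group 2: 4049 × 0.962 = 3895
Group 3: 6013 × 0.954 = 5736
Group 4: 8574 × 0.959 + 12355 × 0.282 = 8222 + 3484 = 11706
Net migration: Group 3 + 590 → 6326; Group 4 − 150 → 11556
End of period: [4104, 3895, 6326, 11556]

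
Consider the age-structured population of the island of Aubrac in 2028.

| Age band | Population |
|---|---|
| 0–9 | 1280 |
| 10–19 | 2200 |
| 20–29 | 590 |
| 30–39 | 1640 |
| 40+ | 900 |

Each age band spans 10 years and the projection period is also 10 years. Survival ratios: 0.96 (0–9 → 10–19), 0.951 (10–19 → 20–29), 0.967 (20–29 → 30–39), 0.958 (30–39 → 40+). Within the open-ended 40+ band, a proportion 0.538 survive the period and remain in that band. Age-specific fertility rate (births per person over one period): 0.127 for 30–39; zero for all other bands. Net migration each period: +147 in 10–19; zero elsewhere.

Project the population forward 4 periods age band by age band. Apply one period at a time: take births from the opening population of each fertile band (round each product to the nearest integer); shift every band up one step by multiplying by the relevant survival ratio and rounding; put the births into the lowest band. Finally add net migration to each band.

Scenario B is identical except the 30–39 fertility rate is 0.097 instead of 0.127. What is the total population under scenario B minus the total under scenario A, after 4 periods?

— Period 1 —
Births: 1640 × 0.127 = 208
10–19: 1280 × 0.96 = 1229
20–29: 2200 × 0.951 = 2092
30–39: 590 × 0.967 = 571
40+: 1640 × 0.958 + 900 × 0.538 = 1571 + 484 = 2055
Net migration: 10–19 + 147 → 1376
End of period: [208, 1376, 2092, 571, 2055]
— Period 2 —
Births: 571 × 0.127 = 73
10–19: 208 × 0.96 = 200
20–29: 1376 × 0.951 = 1309
30–39: 2092 × 0.967 = 2023
40+: 571 × 0.958 + 2055 × 0.538 = 547 + 1106 = 1653
Net migration: 10–19 + 147 → 347
End of period: [73, 347, 1309, 2023, 1653]
— Period 3 —
Births: 2023 × 0.127 = 257
10–19: 73 × 0.96 = 70
20–29: 347 × 0.951 = 330
30–39: 1309 × 0.967 = 1266
40+: 2023 × 0.958 + 1653 × 0.538 = 1938 + 889 = 2827
Net migration: 10–19 + 147 → 217
End of period: [257, 217, 330, 1266, 2827]
— Period 4 —
Births: 1266 × 0.127 = 161
10–19: 257 × 0.96 = 247
20–29: 217 × 0.951 = 206
30–39: 330 × 0.967 = 319
40+: 1266 × 0.958 + 2827 × 0.538 = 1213 + 1521 = 2734
Net migration: 10–19 + 147 → 394
End of period: [161, 394, 206, 319, 2734]
Scenario A total after 4 periods: 3814
Scenario B projection —
— Period 1 —
Births: 1640 × 0.097 = 159
10–19: 1280 × 0.96 = 1229
20–29: 2200 × 0.951 = 2092
30–39: 590 × 0.967 = 571
40+: 1640 × 0.958 + 900 × 0.538 = 1571 + 484 = 2055
Net migration: 10–19 + 147 → 1376
End of period: [159, 1376, 2092, 571, 2055]
— Period 2 —
Births: 571 × 0.097 = 55
10–19: 159 × 0.96 = 153
20–29: 1376 × 0.951 = 1309
30–39: 2092 × 0.967 = 2023
40+: 571 × 0.958 + 2055 × 0.538 = 547 + 1106 = 1653
Net migration: 10–19 + 147 → 300
End of period: [55, 300, 1309, 2023, 1653]
— Period 3 —
Births: 2023 × 0.097 = 196
10–19: 55 × 0.96 = 53
20–29: 300 × 0.951 = 285
30–39: 1309 × 0.967 = 1266
40+: 2023 × 0.958 + 1653 × 0.538 = 1938 + 889 = 2827
Net migration: 10–19 + 147 → 200
End of period: [196, 200, 285, 1266, 2827]
— Period 4 —
Births: 1266 × 0.097 = 123
10–19: 196 × 0.96 = 188
20–29: 200 × 0.951 = 190
30–39: 285 × 0.967 = 276
40+: 1266 × 0.958 + 2827 × 0.538 = 1213 + 1521 = 2734
Net migration: 10–19 + 147 → 335
End of period: [123, 335, 190, 276, 2734]
Scenario B total after 4 periods: 3658
Difference B − A = 3658 − 3814 = -156

-156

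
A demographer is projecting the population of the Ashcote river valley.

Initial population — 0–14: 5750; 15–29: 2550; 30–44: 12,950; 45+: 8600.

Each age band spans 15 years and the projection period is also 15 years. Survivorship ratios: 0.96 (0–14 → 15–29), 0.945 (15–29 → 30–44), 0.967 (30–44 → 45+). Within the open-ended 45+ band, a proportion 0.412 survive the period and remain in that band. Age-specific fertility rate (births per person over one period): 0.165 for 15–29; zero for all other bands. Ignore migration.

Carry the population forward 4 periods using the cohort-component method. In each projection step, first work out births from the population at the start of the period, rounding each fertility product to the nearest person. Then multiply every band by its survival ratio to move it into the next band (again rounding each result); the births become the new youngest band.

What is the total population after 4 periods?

5001

Numbering the groups 1..4 from youngest to oldest:
Period 1.
Births: 2550 × 0.165 = 421
Group 2: 5750 × 0.96 = 5520
Group 3: 2550 × 0.945 = 2410
Group 4: 12950 × 0.967 + 8600 × 0.412 = 12523 + 3543 = 16066
→ [421, 5520, 2410, 16066]
Period 2.
Births: 5520 × 0.165 = 911
Group 2: 421 × 0.96 = 404
Group 3: 5520 × 0.945 = 5216
Group 4: 2410 × 0.967 + 16066 × 0.412 = 2330 + 6619 = 8949
→ [911, 404, 5216, 8949]
Period 3.
Births: 404 × 0.165 = 67
Group 2: 911 × 0.96 = 875
Group 3: 404 × 0.945 = 382
Group 4: 5216 × 0.967 + 8949 × 0.412 = 5044 + 3687 = 8731
→ [67, 875, 382, 8731]
Period 4.
Births: 875 × 0.165 = 144
Group 2: 67 × 0.96 = 64
Group 3: 875 × 0.945 = 827
Group 4: 382 × 0.967 + 8731 × 0.412 = 369 + 3597 = 3966
→ [144, 64, 827, 3966]
Total after period 4: 144 + 64 + 827 + 3966 = 5001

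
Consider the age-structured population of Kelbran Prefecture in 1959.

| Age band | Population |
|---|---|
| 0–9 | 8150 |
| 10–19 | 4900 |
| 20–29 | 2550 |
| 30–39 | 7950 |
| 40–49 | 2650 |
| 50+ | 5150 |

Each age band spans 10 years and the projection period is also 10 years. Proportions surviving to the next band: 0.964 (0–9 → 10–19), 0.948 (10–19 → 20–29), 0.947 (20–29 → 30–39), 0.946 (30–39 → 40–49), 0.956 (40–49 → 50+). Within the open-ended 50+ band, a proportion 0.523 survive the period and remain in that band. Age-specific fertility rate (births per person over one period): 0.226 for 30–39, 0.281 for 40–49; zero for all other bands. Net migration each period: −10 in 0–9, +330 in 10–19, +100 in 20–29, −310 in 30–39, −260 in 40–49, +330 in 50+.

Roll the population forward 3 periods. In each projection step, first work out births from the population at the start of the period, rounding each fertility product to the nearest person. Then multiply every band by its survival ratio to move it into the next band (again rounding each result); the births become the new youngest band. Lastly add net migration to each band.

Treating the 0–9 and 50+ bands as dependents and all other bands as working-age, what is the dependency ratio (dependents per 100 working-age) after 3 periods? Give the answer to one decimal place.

53.5

Numbering the groups 1..6 from youngest to oldest:
Period 1.
Births: 7950 × 0.226 = 1797 ; 2650 × 0.281 = 745 → total 2542
Group 2: 8150 × 0.964 = 7857
Group 3: 4900 × 0.948 = 4645
Group 4: 2550 × 0.947 = 2415
Group 5: 7950 × 0.946 = 7521
Group 6: 2650 × 0.956 + 5150 × 0.523 = 2533 + 2693 = 5226
Net migration: Group 1 − 10 → 2532; Group 2 + 330 → 8187; Group 3 + 100 → 4745; Group 4 − 310 → 2105; Group 5 − 260 → 7261; Group 6 + 330 → 5556
Giving 2532 / 8187 / 4745 / 2105 / 7261 / 5556.
Period 2.
Births: 2105 × 0.226 = 476 ; 7261 × 0.281 = 2040 → total 2516
Group 2: 2532 × 0.964 = 2441
Group 3: 8187 × 0.948 = 7761
Group 4: 4745 × 0.947 = 4494
Group 5: 2105 × 0.946 = 1991
Group 6: 7261 × 0.956 + 5556 × 0.523 = 6942 + 2906 = 9848
Net migration: Group 1 − 10 → 2506; Group 2 + 330 → 2771; Group 3 + 100 → 7861; Group 4 − 310 → 4184; Group 5 − 260 → 1731; Group 6 + 330 → 10178
Giving 2506 / 2771 / 7861 / 4184 / 1731 / 10178.
Period 3.
Births: 4184 × 0.226 = 946 ; 1731 × 0.281 = 486 → total 1432
Group 2: 2506 × 0.964 = 2416
Group 3: 2771 × 0.948 = 2627
Group 4: 7861 × 0.947 = 7444
Group 5: 4184 × 0.946 = 3958
Group 6: 1731 × 0.956 + 10178 × 0.523 = 1655 + 5323 = 6978
Net migration: Group 1 − 10 → 1422; Group 2 + 330 → 2746; Group 3 + 100 → 2727; Group 4 − 310 → 7134; Group 5 − 260 → 3698; Group 6 + 330 → 7308
Giving 1422 / 2746 / 2727 / 7134 / 3698 / 7308.
Dependents (band 0–9 + band 50+) = 1422 + 7308 = 8730; working-age = 16305; ratio = 8730/16305 × 100 = 53.5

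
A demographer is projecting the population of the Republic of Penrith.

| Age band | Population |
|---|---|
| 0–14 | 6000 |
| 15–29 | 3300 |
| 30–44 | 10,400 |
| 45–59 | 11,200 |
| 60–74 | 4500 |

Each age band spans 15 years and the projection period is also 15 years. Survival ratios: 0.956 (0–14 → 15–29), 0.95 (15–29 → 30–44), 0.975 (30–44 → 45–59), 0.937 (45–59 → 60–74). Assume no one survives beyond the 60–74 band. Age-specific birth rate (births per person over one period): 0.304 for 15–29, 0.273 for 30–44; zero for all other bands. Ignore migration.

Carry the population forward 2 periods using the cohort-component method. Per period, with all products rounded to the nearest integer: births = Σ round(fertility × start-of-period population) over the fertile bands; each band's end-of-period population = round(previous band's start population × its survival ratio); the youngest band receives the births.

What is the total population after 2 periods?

24280

After projecting period 1:
Births: 3300 * 0.304 = 1003 ; 10400 * 0.273 = 2839 → 3842
15–29: 6000 * 0.956 = 5736
30–44: 3300 * 0.95 = 3135
45–59: 10400 * 0.975 = 10140
60–74: 11200 * 0.937 = 10494
Giving 3842 / 5736 / 3135 / 10140 / 10494.
After projecting period 2:
Births: 5736 * 0.304 = 1744 ; 3135 * 0.273 = 856 → 2600
15–29: 3842 * 0.956 = 3673
30–44: 5736 * 0.95 = 5449
45–59: 3135 * 0.975 = 3057
60–74: 10140 * 0.937 = 9501
Giving 2600 / 3673 / 5449 / 3057 / 9501.
Total after period 2: 2600 + 3673 + 5449 + 3057 + 9501 = 24280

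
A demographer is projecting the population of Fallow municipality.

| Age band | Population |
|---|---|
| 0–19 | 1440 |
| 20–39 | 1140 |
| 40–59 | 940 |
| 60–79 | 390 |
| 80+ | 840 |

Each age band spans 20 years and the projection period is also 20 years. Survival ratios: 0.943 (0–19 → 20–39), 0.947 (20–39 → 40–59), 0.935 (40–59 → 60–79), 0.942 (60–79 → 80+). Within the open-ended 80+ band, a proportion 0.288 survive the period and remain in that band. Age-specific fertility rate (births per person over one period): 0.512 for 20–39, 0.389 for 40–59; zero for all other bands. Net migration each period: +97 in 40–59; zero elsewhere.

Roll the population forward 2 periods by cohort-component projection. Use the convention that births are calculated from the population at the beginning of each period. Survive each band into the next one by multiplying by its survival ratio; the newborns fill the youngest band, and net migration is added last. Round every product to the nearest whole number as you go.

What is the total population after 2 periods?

After projecting period 1:
Births: 1140 × 0.512 = 584  |  940 × 0.389 = 366 → total 950
20–39: 1440 × 0.943 = 1358
40–59: 1140 × 0.947 = 1080
60–79: 940 × 0.935 = 879
80+: 390 × 0.942 + 840 × 0.288 = 367 + 242 = 609
Net migration: 40–59 + 97 → 1177
End of period: [950, 1358, 1177, 879, 609]
After projecting period 2:
Births: 1358 × 0.512 = 695  |  1177 × 0.389 = 458 → total 1153
20–39: 950 × 0.943 = 896
40–59: 1358 × 0.947 = 1286
60–79: 1177 × 0.935 = 1100
80+: 879 × 0.942 + 609 × 0.288 = 828 + 175 = 1003
Net migration: 40–59 + 97 → 1383
End of period: [1153, 896, 1383, 1100, 1003]
Total after period 2: 1153 + 896 + 1383 + 1100 + 1003 = 5535

5535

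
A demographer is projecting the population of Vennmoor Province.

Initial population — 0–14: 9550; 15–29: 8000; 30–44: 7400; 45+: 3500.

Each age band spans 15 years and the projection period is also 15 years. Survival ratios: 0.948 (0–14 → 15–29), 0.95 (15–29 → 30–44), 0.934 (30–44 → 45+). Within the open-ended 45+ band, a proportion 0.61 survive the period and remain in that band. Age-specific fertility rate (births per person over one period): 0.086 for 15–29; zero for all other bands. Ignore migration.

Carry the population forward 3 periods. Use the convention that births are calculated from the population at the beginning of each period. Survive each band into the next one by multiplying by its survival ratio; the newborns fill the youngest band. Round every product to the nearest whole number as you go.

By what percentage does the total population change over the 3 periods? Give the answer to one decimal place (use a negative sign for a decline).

(Groups numbered youngest = 1 to oldest = 4.)
— Period 1 —
Births: 8000 × 0.086 = 688
Group 2: 9550 × 0.948 = 9053
Group 3: 8000 × 0.95 = 7600
Group 4: 7400 × 0.934 + 3500 × 0.61 = 6912 + 2135 = 9047
Population now: 0–14=688, 15–29=9053, 30–44=7600, 45+=9047
— Period 2 —
Births: 9053 × 0.086 = 779
Group 2: 688 × 0.948 = 652
Group 3: 9053 × 0.95 = 8600
Group 4: 7600 × 0.934 + 9047 × 0.61 = 7098 + 5519 = 12617
Population now: 0–14=779, 15–29=652, 30–44=8600, 45+=12617
— Period 3 —
Births: 652 × 0.086 = 56
Group 2: 779 × 0.948 = 738
Group 3: 652 × 0.95 = 619
Group 4: 8600 × 0.934 + 12617 × 0.61 = 8032 + 7696 = 15728
Population now: 0–14=56, 15–29=738, 30–44=619, 45+=15728
Total: 28450 → 17141; change = -11309; percentage change = -39.8%

-39.8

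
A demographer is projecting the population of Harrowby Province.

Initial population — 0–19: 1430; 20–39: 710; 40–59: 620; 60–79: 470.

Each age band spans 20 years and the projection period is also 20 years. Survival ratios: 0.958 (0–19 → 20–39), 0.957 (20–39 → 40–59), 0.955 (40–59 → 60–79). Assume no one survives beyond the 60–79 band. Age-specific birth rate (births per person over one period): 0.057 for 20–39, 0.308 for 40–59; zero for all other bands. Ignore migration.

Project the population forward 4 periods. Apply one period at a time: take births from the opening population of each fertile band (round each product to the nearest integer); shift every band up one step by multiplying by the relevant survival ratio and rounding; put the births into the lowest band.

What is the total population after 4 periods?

After projecting period 1:
Births: 710 × 0.057 = 40, 620 × 0.308 = 191 — total 231
20–39: 1430 × 0.958 = 1370
40–59: 710 × 0.957 = 679
60–79: 620 × 0.955 = 592
→ [231, 1370, 679, 592]
After projecting period 2:
Births: 1370 × 0.057 = 78, 679 × 0.308 = 209 — total 287
20–39: 231 × 0.958 = 221
40–59: 1370 × 0.957 = 1311
60–79: 679 × 0.955 = 648
→ [287, 221, 1311, 648]
After projecting period 3:
Births: 221 × 0.057 = 13, 1311 × 0.308 = 404 — total 417
20–39: 287 × 0.958 = 275
40–59: 221 × 0.957 = 211
60–79: 1311 × 0.955 = 1252
→ [417, 275, 211, 1252]
After projecting period 4:
Births: 275 × 0.057 = 16, 211 × 0.308 = 65 — total 81
20–39: 417 × 0.958 = 399
40–59: 275 × 0.957 = 263
60–79: 211 × 0.955 = 202
→ [81, 399, 263, 202]
Total after period 4: 81 + 399 + 263 + 202 = 945

945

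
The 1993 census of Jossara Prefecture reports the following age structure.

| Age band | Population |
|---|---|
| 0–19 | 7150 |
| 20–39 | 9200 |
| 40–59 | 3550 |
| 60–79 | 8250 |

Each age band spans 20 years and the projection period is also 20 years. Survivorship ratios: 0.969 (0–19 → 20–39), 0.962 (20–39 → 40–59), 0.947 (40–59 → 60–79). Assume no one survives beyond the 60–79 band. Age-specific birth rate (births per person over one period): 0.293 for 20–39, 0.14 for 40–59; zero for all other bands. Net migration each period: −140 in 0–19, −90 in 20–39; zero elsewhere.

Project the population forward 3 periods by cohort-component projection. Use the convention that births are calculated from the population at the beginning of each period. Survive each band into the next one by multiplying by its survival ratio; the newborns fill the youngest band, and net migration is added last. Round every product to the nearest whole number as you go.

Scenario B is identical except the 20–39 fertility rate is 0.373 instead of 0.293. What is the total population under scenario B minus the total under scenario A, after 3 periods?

Period 1:
Births: 9200 * 0.293 = 2696  |  3550 * 0.14 = 497 — total 3193
20–39: 7150 * 0.969 = 6928
40–59: 9200 * 0.962 = 8850
60–79: 3550 * 0.947 = 3362
Net migration: 0–19 − 140 → 3053; 20–39 − 90 → 6838
End of period: [3053, 6838, 8850, 3362]
Period 2:
Births: 6838 * 0.293 = 2004  |  8850 * 0.14 = 1239 — total 3243
20–39: 3053 * 0.969 = 2958
40–59: 6838 * 0.962 = 6578
60–79: 8850 * 0.947 = 8381
Net migration: 0–19 − 140 → 3103; 20–39 − 90 → 2868
End of period: [3103, 2868, 6578, 8381]
Period 3:
Births: 2868 * 0.293 = 840  |  6578 * 0.14 = 921 — total 1761
20–39: 3103 * 0.969 = 3007
40–59: 2868 * 0.962 = 2759
60–79: 6578 * 0.947 = 6229
Net migration: 0–19 − 140 → 1621; 20–39 − 90 → 2917
End of period: [1621, 2917, 2759, 6229]
Scenario A total after 3 periods: 13526
Scenario B projection —
Period 1:
Births: 9200 * 0.373 = 3432  |  3550 * 0.14 = 497 — total 3929
20–39: 7150 * 0.969 = 6928
40–59: 9200 * 0.962 = 8850
60–79: 3550 * 0.947 = 3362
Net migration: 0–19 − 140 → 3789; 20–39 − 90 → 6838
End of period: [3789, 6838, 8850, 3362]
Period 2:
Births: 6838 * 0.373 = 2551  |  8850 * 0.14 = 1239 — total 3790
20–39: 3789 * 0.969 = 3672
40–59: 6838 * 0.962 = 6578
60–79: 8850 * 0.947 = 8381
Net migration: 0–19 − 140 → 3650; 20–39 − 90 → 3582
End of period: [3650, 3582, 6578, 8381]
Period 3:
Births: 3582 * 0.373 = 1336  |  6578 * 0.14 = 921 — total 2257
20–39: 3650 * 0.969 = 3537
40–59: 3582 * 0.962 = 3446
60–79: 6578 * 0.947 = 6229
Net migration: 0–19 − 140 → 2117; 20–39 − 90 → 3447
End of period: [2117, 3447, 3446, 6229]
Scenario B total after 3 periods: 15239
Difference B − A = 15239 − 13526 = 1713

1713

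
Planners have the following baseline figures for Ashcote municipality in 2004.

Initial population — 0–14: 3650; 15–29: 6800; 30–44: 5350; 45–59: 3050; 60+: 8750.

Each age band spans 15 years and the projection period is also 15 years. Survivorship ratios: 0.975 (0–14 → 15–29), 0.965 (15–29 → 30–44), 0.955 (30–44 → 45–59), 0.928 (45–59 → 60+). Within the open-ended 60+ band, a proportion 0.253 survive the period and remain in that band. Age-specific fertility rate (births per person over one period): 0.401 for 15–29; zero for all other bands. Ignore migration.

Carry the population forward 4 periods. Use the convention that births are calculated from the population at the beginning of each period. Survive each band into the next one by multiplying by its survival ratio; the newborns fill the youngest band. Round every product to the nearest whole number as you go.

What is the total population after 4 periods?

10290

[period 1]
Births: 6800 × 0.401 = 2727
15–29: 3650 × 0.975 = 3559
30–44: 6800 × 0.965 = 6562
45–59: 5350 × 0.955 = 5109
60+: 3050 × 0.928 + 8750 × 0.253 = 2830 + 2214 = 5044
→ [2727, 3559, 6562, 5109, 5044]
[period 2]
Births: 3559 × 0.401 = 1427
15–29: 2727 × 0.975 = 2659
30–44: 3559 × 0.965 = 3434
45–59: 6562 × 0.955 = 6267
60+: 5109 × 0.928 + 5044 × 0.253 = 4741 + 1276 = 6017
→ [1427, 2659, 3434, 6267, 6017]
[period 3]
Births: 2659 × 0.401 = 1066
15–29: 1427 × 0.975 = 1391
30–44: 2659 × 0.965 = 2566
45–59: 3434 × 0.955 = 3279
60+: 6267 × 0.928 + 6017 × 0.253 = 5816 + 1522 = 7338
→ [1066, 1391, 2566, 3279, 7338]
[period 4]
Births: 1391 × 0.401 = 558
15–29: 1066 × 0.975 = 1039
30–44: 1391 × 0.965 = 1342
45–59: 2566 × 0.955 = 2451
60+: 3279 × 0.928 + 7338 × 0.253 = 3043 + 1857 = 4900
→ [558, 1039, 1342, 2451, 4900]
Total after period 4: 558 + 1039 + 1342 + 2451 + 4900 = 10290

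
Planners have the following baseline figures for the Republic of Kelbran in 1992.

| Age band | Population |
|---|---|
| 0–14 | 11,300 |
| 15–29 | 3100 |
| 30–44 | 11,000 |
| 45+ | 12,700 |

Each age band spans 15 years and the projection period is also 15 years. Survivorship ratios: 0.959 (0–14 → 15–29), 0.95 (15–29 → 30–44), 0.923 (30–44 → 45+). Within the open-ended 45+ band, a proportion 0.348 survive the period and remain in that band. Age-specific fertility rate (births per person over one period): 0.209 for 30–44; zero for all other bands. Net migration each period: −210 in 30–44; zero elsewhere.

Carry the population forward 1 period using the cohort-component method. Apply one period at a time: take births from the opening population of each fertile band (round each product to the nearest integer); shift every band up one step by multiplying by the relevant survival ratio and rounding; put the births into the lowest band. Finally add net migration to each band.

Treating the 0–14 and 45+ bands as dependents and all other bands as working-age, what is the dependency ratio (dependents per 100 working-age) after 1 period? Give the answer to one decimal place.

Let group 1 be 0–14 through group 4 = 45+.
After projecting period 1:
Births: 11000 × 0.209 = 2299
Group 2: 11300 × 0.959 = 10837
Group 3: 3100 × 0.95 = 2945
Group 4: 11000 × 0.923 + 12700 × 0.348 = 10153 + 4420 = 14573
Net migration: Group 3 − 210 → 2735
Giving 2299 / 10837 / 2735 / 14573.
Dependents (band 0–14 + band 45+) = 2299 + 14573 = 16872; working-age = 13572; ratio = 16872/13572 × 100 = 124.3

124.3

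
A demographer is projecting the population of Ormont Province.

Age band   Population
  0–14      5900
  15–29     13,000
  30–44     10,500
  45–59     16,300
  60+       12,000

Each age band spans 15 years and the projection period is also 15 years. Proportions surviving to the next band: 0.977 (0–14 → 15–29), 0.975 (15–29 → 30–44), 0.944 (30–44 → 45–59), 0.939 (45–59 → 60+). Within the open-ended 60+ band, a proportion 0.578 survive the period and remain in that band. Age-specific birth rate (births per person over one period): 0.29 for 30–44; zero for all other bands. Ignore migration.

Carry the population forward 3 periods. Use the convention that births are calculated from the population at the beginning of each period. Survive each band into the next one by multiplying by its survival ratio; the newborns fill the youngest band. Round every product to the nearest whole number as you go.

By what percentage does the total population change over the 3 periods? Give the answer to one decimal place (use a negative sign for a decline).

-35.1

— Period 1 —
Births: 10500 * 0.29 = 3045
15–29: 5900 * 0.977 = 5764
30–44: 13000 * 0.975 = 12675
45–59: 10500 * 0.944 = 9912
60+: 16300 * 0.939 + 12000 * 0.578 = 15306 + 6936 = 22242
Population now: 0–14=3045, 15–29=5764, 30–44=12675, 45–59=9912, 60+=22242
— Period 2 —
Births: 12675 * 0.29 = 3676
15–29: 3045 * 0.977 = 2975
30–44: 5764 * 0.975 = 5620
45–59: 12675 * 0.944 = 11965
60+: 9912 * 0.939 + 22242 * 0.578 = 9307 + 12856 = 22163
Population now: 0–14=3676, 15–29=2975, 30–44=5620, 45–59=11965, 60+=22163
— Period 3 —
Births: 5620 * 0.29 = 1630
15–29: 3676 * 0.977 = 3591
30–44: 2975 * 0.975 = 2901
45–59: 5620 * 0.944 = 5305
60+: 11965 * 0.939 + 22163 * 0.578 = 11235 + 12810 = 24045
Population now: 0–14=1630, 15–29=3591, 30–44=2901, 45–59=5305, 60+=24045
Total: 57700 → 37472; change = -20228; percentage change = -35.1%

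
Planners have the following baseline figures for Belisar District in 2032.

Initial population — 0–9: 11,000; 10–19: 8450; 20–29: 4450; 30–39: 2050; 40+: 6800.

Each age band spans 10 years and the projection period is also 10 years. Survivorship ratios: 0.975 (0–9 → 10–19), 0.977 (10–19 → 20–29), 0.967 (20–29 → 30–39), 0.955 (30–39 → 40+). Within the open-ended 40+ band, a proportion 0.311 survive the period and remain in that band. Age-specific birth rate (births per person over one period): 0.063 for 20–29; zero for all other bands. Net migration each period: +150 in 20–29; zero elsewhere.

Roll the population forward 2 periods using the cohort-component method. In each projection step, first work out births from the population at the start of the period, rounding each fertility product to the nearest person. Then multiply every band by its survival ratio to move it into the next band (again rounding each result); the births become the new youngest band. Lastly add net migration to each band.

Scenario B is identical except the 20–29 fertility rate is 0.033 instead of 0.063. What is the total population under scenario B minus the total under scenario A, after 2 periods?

Call the groups 1 to 5, youngest first.
— Period 1 —
Births: 4450 × 0.063 = 280
Group 2: 11000 × 0.975 = 10725
Group 3: 8450 × 0.977 = 8256
Group 4: 4450 × 0.967 = 4303
Group 5: 2050 × 0.955 + 6800 × 0.311 = 1958 + 2115 = 4073
Net migration: Group 3 + 150 → 8406
Giving 280 / 10725 / 8406 / 4303 / 4073.
— Period 2 —
Births: 8406 × 0.063 = 530
Group 2: 280 × 0.975 = 273
Group 3: 10725 × 0.977 = 10478
Group 4: 8406 × 0.967 = 8129
Group 5: 4303 × 0.955 + 4073 × 0.311 = 4109 + 1267 = 5376
Net migration: Group 3 + 150 → 10628
Giving 530 / 273 / 10628 / 8129 / 5376.
Scenario A total after 2 periods: 24936
Scenario B projection —
— Period 1 —
Births: 4450 × 0.033 = 147
Group 2: 11000 × 0.975 = 10725
Group 3: 8450 × 0.977 = 8256
Group 4: 4450 × 0.967 = 4303
Group 5: 2050 × 0.955 + 6800 × 0.311 = 1958 + 2115 = 4073
Net migration: Group 3 + 150 → 8406
Giving 147 / 10725 / 8406 / 4303 / 4073.
— Period 2 —
Births: 8406 × 0.033 = 277
Group 2: 147 × 0.975 = 143
Group 3: 10725 × 0.977 = 10478
Group 4: 8406 × 0.967 = 8129
Group 5: 4303 × 0.955 + 4073 × 0.311 = 4109 + 1267 = 5376
Net migration: Group 3 + 150 → 10628
Giving 277 / 143 / 10628 / 8129 / 5376.
Scenario B total after 2 periods: 24553
Difference B − A = 24553 − 24936 = -383

-383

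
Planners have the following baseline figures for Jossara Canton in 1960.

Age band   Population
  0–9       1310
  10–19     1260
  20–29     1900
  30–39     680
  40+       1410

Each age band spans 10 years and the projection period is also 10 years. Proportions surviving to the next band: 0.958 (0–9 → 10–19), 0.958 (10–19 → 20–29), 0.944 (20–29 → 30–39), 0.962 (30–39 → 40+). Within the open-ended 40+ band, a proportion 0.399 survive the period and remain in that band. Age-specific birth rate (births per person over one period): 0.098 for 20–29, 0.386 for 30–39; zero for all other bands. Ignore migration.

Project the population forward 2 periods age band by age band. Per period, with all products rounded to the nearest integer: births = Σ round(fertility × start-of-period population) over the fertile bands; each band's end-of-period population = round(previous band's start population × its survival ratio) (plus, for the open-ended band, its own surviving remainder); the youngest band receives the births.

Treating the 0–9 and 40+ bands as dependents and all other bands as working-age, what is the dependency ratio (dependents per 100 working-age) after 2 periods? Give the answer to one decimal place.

Period 1.
Births: 1900 × 0.098 = 186  |  680 × 0.386 = 262 ⇒ total 448
10–19: 1310 × 0.958 = 1255
20–29: 1260 × 0.958 = 1207
30–39: 1900 × 0.944 = 1794
40+: 680 × 0.962 + 1410 × 0.399 = 654 + 563 = 1217
End of period: [448, 1255, 1207, 1794, 1217]
Period 2.
Births: 1207 × 0.098 = 118  |  1794 × 0.386 = 692 ⇒ total 810
10–19: 448 × 0.958 = 429
20–29: 1255 × 0.958 = 1202
30–39: 1207 × 0.944 = 1139
40+: 1794 × 0.962 + 1217 × 0.399 = 1726 + 486 = 2212
End of period: [810, 429, 1202, 1139, 2212]
Dependents (band 0–9 + band 40+) = 810 + 2212 = 3022; working-age = 2770; ratio = 3022/2770 × 100 = 109.1

109.1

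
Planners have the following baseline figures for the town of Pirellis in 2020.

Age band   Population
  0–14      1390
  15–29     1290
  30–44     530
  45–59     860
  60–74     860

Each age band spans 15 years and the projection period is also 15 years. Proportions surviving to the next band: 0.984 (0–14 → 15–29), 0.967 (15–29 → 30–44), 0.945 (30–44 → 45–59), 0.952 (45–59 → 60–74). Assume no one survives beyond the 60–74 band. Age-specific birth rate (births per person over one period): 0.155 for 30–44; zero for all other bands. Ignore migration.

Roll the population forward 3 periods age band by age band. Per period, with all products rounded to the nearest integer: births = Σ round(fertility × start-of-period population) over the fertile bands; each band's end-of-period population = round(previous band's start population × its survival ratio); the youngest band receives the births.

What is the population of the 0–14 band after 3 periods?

Let band 1 be 0–14 through band 5 = 60–74.
After projecting period 1:
Births: 530 × 0.155 = 82
Band 2: 1390 × 0.984 = 1368
Band 3: 1290 × 0.967 = 1247
Band 4: 530 × 0.945 = 501
Band 5: 860 × 0.952 = 819
→ [82, 1368, 1247, 501, 819]
After projecting period 2:
Births: 1247 × 0.155 = 193
Band 2: 82 × 0.984 = 81
Band 3: 1368 × 0.967 = 1323
Band 4: 1247 × 0.945 = 1178
Band 5: 501 × 0.952 = 477
→ [193, 81, 1323, 1178, 477]
After projecting period 3:
Births: 1323 × 0.155 = 205
Band 2: 193 × 0.984 = 190
Band 3: 81 × 0.967 = 78
Band 4: 1323 × 0.945 = 1250
Band 5: 1178 × 0.952 = 1121
→ [205, 190, 78, 1250, 1121]

205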